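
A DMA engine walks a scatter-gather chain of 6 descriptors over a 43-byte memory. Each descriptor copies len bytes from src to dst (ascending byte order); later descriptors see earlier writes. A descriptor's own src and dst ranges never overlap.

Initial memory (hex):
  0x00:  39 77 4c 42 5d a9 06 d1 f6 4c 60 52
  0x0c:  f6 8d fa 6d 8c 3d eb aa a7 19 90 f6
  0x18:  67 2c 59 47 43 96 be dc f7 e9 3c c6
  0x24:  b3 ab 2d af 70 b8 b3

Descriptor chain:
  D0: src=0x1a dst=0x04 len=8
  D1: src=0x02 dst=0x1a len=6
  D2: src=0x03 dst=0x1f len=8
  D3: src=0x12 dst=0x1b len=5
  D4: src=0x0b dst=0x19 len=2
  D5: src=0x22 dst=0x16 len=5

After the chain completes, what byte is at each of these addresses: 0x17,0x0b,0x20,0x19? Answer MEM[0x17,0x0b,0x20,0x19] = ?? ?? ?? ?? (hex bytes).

MEM[0x17,0x0b,0x20,0x19] = 96 e9 59 dc

[0] 0x1a->0x04 len=8 : 59 47 43 96 be dc f7 e9
[1] 0x02->0x1a len=6 : 4c 42 59 47 43 96
[2] 0x03->0x1f len=8 : 42 59 47 43 96 be dc f7
[3] 0x12->0x1b len=5 : eb aa a7 19 90
[4] 0x0b->0x19 len=2 : e9 f6
[5] 0x22->0x16 len=5 : 43 96 be dc f7
query mem[0x17]=0x96, mem[0x0b]=0xe9, mem[0x20]=0x59, mem[0x19]=0xdc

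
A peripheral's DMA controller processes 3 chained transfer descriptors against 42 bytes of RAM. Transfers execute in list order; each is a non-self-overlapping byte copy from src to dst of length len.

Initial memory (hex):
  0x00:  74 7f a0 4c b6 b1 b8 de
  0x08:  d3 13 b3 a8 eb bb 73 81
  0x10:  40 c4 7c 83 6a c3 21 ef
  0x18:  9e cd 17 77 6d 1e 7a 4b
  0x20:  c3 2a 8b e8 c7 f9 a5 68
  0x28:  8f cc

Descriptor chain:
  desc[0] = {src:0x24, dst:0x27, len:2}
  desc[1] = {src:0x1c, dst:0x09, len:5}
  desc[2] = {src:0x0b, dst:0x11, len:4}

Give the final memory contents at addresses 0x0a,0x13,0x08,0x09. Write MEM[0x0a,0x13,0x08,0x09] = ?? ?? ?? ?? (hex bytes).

D0: mem[0x27..0x28] <- [c7 f9]
D1: mem[0x09..0x0d] <- [6d 1e 7a 4b c3]
D2: mem[0x11..0x14] <- [7a 4b c3 73]
query mem[0x0a]=0x1e, mem[0x13]=0xc3, mem[0x08]=0xd3, mem[0x09]=0x6d

MEM[0x0a,0x13,0x08,0x09] = 1e c3 d3 6d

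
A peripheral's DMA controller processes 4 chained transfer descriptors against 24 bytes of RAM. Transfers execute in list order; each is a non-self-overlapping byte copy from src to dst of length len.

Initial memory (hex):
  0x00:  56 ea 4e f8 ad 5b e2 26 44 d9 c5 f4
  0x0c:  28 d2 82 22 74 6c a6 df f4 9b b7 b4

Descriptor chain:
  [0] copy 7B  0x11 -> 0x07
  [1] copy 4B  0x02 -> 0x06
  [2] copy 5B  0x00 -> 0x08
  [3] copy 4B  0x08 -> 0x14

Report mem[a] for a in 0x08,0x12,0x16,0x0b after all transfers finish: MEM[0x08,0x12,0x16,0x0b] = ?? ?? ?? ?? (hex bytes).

MEM[0x08,0x12,0x16,0x0b] = 56 a6 4e f8

[0] 0x11->0x07 len=7 : 6c a6 df f4 9b b7 b4
[1] 0x02->0x06 len=4 : 4e f8 ad 5b
[2] 0x00->0x08 len=5 : 56 ea 4e f8 ad
[3] 0x08->0x14 len=4 : 56 ea 4e f8
query mem[0x08]=0x56, mem[0x12]=0xa6, mem[0x16]=0x4e, mem[0x0b]=0xf8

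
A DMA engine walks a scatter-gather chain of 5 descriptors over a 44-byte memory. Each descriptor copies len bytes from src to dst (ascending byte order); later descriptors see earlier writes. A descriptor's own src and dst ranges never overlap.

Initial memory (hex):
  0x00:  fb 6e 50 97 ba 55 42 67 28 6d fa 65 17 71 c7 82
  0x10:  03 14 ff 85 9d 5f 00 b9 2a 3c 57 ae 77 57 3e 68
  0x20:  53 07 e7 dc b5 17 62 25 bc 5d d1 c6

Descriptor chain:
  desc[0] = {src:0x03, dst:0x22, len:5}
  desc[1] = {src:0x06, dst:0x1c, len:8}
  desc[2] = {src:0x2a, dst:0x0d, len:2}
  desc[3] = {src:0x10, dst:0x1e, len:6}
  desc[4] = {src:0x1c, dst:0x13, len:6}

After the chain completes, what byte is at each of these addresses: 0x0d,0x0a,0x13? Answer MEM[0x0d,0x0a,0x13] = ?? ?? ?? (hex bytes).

MEM[0x0d,0x0a,0x13] = d1 fa 42

D0: mem[0x22..0x26] <- [97 ba 55 42 67]
D1: mem[0x1c..0x23] <- [42 67 28 6d fa 65 17 71]
D2: mem[0x0d..0x0e] <- [d1 c6]
D3: mem[0x1e..0x23] <- [03 14 ff 85 9d 5f]
D4: mem[0x13..0x18] <- [42 67 03 14 ff 85]
query mem[0x0d]=0xd1, mem[0x0a]=0xfa, mem[0x13]=0x42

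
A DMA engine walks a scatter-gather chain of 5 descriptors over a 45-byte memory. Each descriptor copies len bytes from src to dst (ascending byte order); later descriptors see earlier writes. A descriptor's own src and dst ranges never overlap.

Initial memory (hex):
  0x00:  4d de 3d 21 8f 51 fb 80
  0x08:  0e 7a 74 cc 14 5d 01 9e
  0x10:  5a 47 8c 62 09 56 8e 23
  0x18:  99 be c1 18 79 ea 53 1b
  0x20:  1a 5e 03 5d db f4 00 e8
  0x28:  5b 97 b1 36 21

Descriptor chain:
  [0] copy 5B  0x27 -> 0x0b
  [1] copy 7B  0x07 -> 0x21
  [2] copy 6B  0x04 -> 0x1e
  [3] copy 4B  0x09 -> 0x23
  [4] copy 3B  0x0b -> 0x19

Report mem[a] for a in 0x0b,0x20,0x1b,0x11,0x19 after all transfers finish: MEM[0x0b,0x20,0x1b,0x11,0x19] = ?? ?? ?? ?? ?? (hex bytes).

  after D0: wrote 5B at 0x0b = e85b97b136
  after D1: wrote 7B at 0x21 = 800e7a74e85b97
  after D2: wrote 6B at 0x1e = 8f51fb800e7a
  after D3: wrote 4B at 0x23 = 7a74e85b
  after D4: wrote 3B at 0x19 = e85b97
query mem[0x0b]=0xe8, mem[0x20]=0xfb, mem[0x1b]=0x97, mem[0x11]=0x47, mem[0x19]=0xe8

MEM[0x0b,0x20,0x1b,0x11,0x19] = e8 fb 97 47 e8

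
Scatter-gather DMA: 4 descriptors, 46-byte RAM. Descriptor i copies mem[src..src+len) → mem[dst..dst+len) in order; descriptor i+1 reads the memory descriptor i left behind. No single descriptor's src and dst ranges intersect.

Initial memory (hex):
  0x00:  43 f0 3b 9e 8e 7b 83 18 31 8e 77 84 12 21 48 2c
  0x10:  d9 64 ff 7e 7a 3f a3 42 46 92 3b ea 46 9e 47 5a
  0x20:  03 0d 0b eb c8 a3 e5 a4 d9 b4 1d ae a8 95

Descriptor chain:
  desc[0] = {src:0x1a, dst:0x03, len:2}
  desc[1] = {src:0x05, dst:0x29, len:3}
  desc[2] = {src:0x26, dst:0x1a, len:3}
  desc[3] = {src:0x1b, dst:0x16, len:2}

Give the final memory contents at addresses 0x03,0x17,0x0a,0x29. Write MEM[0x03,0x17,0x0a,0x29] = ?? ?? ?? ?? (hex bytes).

D0: mem[0x03..0x04] <- [3b ea]
D1: mem[0x29..0x2b] <- [7b 83 18]
D2: mem[0x1a..0x1c] <- [e5 a4 d9]
D3: mem[0x16..0x17] <- [a4 d9]
query mem[0x03]=0x3b, mem[0x17]=0xd9, mem[0x0a]=0x77, mem[0x29]=0x7b

MEM[0x03,0x17,0x0a,0x29] = 3b d9 77 7b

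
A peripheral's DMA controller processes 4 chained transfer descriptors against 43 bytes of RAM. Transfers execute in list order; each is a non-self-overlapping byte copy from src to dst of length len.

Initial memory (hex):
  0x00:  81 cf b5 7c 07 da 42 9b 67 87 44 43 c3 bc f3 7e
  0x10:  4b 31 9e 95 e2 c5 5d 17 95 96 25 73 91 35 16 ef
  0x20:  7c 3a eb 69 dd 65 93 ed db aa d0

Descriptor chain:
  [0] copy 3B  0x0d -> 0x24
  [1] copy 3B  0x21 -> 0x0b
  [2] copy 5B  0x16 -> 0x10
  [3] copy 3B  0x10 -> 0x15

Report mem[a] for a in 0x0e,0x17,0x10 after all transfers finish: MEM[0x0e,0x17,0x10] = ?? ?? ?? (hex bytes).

MEM[0x0e,0x17,0x10] = f3 95 5d

D0: mem[0x24..0x26] <- [bc f3 7e]
D1: mem[0x0b..0x0d] <- [3a eb 69]
D2: mem[0x10..0x14] <- [5d 17 95 96 25]
D3: mem[0x15..0x17] <- [5d 17 95]
query mem[0x0e]=0xf3, mem[0x17]=0x95, mem[0x10]=0x5d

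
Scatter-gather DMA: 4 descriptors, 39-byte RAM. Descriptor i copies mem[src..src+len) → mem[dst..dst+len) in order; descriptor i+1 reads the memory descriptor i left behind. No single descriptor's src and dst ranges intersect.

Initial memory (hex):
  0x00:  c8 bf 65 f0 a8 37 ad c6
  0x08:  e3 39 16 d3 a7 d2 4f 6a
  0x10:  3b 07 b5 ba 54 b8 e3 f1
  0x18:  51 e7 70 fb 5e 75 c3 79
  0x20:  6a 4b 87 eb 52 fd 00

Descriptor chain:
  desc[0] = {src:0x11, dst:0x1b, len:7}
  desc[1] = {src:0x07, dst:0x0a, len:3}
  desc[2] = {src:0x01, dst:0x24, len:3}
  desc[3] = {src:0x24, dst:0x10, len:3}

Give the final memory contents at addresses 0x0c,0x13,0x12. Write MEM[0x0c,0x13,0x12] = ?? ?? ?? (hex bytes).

MEM[0x0c,0x13,0x12] = 39 ba f0

  after D0: wrote 7B at 0x1b = 07b5ba54b8e3f1
  after D1: wrote 3B at 0x0a = c6e339
  after D2: wrote 3B at 0x24 = bf65f0
  after D3: wrote 3B at 0x10 = bf65f0
query mem[0x0c]=0x39, mem[0x13]=0xba, mem[0x12]=0xf0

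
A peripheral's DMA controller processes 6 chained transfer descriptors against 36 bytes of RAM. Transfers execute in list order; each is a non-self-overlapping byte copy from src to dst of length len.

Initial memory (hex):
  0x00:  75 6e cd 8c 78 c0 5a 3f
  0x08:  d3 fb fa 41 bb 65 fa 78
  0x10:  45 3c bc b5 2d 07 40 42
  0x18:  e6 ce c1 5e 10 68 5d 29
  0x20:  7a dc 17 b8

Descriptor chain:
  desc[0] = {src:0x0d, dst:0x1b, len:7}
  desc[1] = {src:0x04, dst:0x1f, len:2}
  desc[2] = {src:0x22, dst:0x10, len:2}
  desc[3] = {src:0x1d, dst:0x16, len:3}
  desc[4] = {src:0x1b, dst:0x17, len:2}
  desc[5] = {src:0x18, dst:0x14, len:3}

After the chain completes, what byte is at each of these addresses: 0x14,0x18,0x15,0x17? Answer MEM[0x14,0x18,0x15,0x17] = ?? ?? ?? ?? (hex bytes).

MEM[0x14,0x18,0x15,0x17] = fa fa ce 65

  after D0: wrote 7B at 0x1b = 65fa78453cbcb5
  after D1: wrote 2B at 0x1f = 78c0
  after D2: wrote 2B at 0x10 = 17b8
  after D3: wrote 3B at 0x16 = 784578
  after D4: wrote 2B at 0x17 = 65fa
  after D5: wrote 3B at 0x14 = facec1
query mem[0x14]=0xfa, mem[0x18]=0xfa, mem[0x15]=0xce, mem[0x17]=0x65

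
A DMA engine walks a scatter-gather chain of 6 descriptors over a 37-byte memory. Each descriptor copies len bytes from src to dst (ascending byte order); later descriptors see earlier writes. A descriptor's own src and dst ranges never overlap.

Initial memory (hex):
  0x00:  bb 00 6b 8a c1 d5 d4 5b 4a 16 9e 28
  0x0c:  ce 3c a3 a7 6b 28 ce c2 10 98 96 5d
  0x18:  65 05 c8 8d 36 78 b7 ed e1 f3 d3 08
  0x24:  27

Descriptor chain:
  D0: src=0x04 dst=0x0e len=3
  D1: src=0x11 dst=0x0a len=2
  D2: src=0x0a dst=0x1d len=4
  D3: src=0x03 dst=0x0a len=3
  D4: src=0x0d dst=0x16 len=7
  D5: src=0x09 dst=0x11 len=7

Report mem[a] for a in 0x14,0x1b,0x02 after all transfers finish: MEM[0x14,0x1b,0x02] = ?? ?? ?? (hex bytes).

  after D0: wrote 3B at 0x0e = c1d5d4
  after D1: wrote 2B at 0x0a = 28ce
  after D2: wrote 4B at 0x1d = 28cece3c
  after D3: wrote 3B at 0x0a = 8ac1d5
  after D4: wrote 7B at 0x16 = 3cc1d5d428cec2
  after D5: wrote 7B at 0x11 = 168ac1d53cc1d5
query mem[0x14]=0xd5, mem[0x1b]=0xce, mem[0x02]=0x6b

MEM[0x14,0x1b,0x02] = d5 ce 6b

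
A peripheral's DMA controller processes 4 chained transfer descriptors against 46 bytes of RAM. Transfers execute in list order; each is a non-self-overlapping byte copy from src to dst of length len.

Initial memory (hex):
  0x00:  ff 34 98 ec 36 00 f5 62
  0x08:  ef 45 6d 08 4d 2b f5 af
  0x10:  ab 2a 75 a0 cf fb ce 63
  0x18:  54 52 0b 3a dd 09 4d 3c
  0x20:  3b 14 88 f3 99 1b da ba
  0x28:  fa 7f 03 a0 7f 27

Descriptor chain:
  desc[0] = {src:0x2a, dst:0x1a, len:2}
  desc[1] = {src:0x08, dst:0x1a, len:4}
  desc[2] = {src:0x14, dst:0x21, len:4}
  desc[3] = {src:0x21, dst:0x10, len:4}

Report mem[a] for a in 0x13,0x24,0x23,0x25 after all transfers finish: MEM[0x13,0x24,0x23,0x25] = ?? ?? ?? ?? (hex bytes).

  after D0: wrote 2B at 0x1a = 03a0
  after D1: wrote 4B at 0x1a = ef456d08
  after D2: wrote 4B at 0x21 = cffbce63
  after D3: wrote 4B at 0x10 = cffbce63
query mem[0x13]=0x63, mem[0x24]=0x63, mem[0x23]=0xce, mem[0x25]=0x1b

MEM[0x13,0x24,0x23,0x25] = 63 63 ce 1b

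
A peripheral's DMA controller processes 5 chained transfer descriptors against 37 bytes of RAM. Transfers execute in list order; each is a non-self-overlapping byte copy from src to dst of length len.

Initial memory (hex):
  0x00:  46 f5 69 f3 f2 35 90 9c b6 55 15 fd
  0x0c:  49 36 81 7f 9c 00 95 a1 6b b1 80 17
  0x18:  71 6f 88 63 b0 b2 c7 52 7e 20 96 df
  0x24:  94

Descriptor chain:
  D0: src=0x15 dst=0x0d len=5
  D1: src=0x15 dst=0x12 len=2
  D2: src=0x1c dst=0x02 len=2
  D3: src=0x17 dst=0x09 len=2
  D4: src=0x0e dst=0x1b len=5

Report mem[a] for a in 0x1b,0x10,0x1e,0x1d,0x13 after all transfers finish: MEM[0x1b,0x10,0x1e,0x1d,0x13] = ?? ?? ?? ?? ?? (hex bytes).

MEM[0x1b,0x10,0x1e,0x1d,0x13] = 80 71 6f 71 80

#0 dst[0x0d+5] := {0xb1,0x80,0x17,0x71,0x6f}
#1 dst[0x12+2] := {0xb1,0x80}
#2 dst[0x02+2] := {0xb0,0xb2}
#3 dst[0x09+2] := {0x17,0x71}
#4 dst[0x1b+5] := {0x80,0x17,0x71,0x6f,0xb1}
query mem[0x1b]=0x80, mem[0x10]=0x71, mem[0x1e]=0x6f, mem[0x1d]=0x71, mem[0x13]=0x80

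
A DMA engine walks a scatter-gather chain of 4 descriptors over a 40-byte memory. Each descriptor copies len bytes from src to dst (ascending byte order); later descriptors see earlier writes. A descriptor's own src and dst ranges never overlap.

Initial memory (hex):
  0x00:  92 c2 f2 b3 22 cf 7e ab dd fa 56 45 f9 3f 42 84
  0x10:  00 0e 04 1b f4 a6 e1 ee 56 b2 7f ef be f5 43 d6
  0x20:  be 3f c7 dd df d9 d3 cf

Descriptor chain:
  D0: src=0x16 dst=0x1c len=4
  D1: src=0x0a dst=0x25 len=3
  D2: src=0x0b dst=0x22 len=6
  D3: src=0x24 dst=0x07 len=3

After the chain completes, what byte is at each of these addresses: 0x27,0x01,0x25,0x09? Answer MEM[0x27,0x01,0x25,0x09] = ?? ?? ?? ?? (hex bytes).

MEM[0x27,0x01,0x25,0x09] = 00 c2 42 84

D0: mem[0x1c..0x1f] <- [e1 ee 56 b2]
D1: mem[0x25..0x27] <- [56 45 f9]
D2: mem[0x22..0x27] <- [45 f9 3f 42 84 00]
D3: mem[0x07..0x09] <- [3f 42 84]
query mem[0x27]=0x00, mem[0x01]=0xc2, mem[0x25]=0x42, mem[0x09]=0x84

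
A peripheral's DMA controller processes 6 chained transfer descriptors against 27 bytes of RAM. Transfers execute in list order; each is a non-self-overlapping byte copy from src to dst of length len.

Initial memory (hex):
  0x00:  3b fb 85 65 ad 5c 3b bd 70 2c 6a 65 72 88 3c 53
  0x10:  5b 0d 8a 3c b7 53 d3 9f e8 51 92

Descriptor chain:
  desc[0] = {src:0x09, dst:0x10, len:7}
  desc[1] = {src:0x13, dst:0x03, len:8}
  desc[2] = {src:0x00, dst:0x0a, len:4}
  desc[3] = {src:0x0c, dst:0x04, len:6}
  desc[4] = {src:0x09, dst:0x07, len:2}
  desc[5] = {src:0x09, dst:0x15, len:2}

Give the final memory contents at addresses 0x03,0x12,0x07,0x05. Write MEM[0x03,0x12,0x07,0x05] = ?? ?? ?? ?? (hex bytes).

#0 dst[0x10+7] := {0x2c,0x6a,0x65,0x72,0x88,0x3c,0x53}
#1 dst[0x03+8] := {0x72,0x88,0x3c,0x53,0x9f,0xe8,0x51,0x92}
#2 dst[0x0a+4] := {0x3b,0xfb,0x85,0x72}
#3 dst[0x04+6] := {0x85,0x72,0x3c,0x53,0x2c,0x6a}
#4 dst[0x07+2] := {0x6a,0x3b}
#5 dst[0x15+2] := {0x6a,0x3b}
query mem[0x03]=0x72, mem[0x12]=0x65, mem[0x07]=0x6a, mem[0x05]=0x72

MEM[0x03,0x12,0x07,0x05] = 72 65 6a 72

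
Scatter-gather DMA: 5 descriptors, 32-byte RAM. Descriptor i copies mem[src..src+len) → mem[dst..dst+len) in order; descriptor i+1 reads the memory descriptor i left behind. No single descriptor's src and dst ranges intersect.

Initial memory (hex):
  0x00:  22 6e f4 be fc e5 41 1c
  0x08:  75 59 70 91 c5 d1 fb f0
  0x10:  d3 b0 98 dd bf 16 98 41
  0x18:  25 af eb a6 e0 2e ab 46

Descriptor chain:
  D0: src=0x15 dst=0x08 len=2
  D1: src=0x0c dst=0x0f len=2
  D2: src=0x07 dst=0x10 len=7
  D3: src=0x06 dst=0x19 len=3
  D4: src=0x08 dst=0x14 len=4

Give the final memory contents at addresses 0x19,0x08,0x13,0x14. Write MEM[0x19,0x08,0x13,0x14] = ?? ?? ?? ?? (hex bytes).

[0] 0x15->0x08 len=2 : 16 98
[1] 0x0c->0x0f len=2 : c5 d1
[2] 0x07->0x10 len=7 : 1c 16 98 70 91 c5 d1
[3] 0x06->0x19 len=3 : 41 1c 16
[4] 0x08->0x14 len=4 : 16 98 70 91
query mem[0x19]=0x41, mem[0x08]=0x16, mem[0x13]=0x70, mem[0x14]=0x16

MEM[0x19,0x08,0x13,0x14] = 41 16 70 16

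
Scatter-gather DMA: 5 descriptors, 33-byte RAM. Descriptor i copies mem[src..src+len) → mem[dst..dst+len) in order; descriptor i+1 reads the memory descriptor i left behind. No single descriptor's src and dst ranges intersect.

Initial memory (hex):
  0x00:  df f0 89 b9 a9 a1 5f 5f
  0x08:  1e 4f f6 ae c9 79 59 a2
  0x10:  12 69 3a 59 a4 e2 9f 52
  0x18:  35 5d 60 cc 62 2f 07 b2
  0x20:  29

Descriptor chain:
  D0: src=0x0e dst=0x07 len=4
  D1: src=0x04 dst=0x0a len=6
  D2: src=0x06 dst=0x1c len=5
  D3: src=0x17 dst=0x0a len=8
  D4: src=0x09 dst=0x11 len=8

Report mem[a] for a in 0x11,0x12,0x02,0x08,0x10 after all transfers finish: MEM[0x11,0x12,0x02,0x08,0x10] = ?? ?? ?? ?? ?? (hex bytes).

  after D0: wrote 4B at 0x07 = 59a21269
  after D1: wrote 6B at 0x0a = a9a15f59a212
  after D2: wrote 5B at 0x1c = 5f59a212a9
  after D3: wrote 8B at 0x0a = 52355d60cc5f59a2
  after D4: wrote 8B at 0x11 = 1252355d60cc5f59
query mem[0x11]=0x12, mem[0x12]=0x52, mem[0x02]=0x89, mem[0x08]=0xa2, mem[0x10]=0x59

MEM[0x11,0x12,0x02,0x08,0x10] = 12 52 89 a2 59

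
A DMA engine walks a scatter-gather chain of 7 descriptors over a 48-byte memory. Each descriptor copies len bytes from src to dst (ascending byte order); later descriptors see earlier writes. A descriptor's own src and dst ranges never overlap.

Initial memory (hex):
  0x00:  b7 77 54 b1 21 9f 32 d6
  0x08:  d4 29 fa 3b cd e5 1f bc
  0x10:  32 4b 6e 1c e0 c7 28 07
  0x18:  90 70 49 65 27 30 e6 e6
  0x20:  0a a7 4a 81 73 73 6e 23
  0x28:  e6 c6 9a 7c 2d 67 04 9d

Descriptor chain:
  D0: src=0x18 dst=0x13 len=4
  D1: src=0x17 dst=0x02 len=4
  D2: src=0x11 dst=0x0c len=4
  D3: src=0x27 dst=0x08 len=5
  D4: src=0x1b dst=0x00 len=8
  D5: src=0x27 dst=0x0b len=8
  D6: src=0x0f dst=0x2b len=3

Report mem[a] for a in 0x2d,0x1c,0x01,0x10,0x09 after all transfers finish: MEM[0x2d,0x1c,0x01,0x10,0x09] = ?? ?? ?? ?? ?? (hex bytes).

MEM[0x2d,0x1c,0x01,0x10,0x09] = 67 27 27 2d e6

#0 dst[0x13+4] := {0x90,0x70,0x49,0x65}
#1 dst[0x02+4] := {0x07,0x90,0x70,0x49}
#2 dst[0x0c+4] := {0x4b,0x6e,0x90,0x70}
#3 dst[0x08+5] := {0x23,0xe6,0xc6,0x9a,0x7c}
#4 dst[0x00+8] := {0x65,0x27,0x30,0xe6,0xe6,0x0a,0xa7,0x4a}
#5 dst[0x0b+8] := {0x23,0xe6,0xc6,0x9a,0x7c,0x2d,0x67,0x04}
#6 dst[0x2b+3] := {0x7c,0x2d,0x67}
query mem[0x2d]=0x67, mem[0x1c]=0x27, mem[0x01]=0x27, mem[0x10]=0x2d, mem[0x09]=0xe6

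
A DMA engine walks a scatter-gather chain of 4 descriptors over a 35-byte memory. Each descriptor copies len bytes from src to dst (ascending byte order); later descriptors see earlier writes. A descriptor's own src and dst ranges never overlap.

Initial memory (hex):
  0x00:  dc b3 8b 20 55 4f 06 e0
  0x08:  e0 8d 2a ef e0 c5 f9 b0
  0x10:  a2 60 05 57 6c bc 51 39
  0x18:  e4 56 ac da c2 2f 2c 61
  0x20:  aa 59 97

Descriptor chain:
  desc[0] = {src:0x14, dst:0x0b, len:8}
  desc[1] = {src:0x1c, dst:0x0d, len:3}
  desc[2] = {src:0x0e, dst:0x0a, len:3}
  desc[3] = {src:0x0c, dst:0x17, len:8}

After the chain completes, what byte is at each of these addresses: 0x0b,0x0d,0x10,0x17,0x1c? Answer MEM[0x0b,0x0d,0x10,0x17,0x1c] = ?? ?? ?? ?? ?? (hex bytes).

#0 dst[0x0b+8] := {0x6c,0xbc,0x51,0x39,0xe4,0x56,0xac,0xda}
#1 dst[0x0d+3] := {0xc2,0x2f,0x2c}
#2 dst[0x0a+3] := {0x2f,0x2c,0x56}
#3 dst[0x17+8] := {0x56,0xc2,0x2f,0x2c,0x56,0xac,0xda,0x57}
query mem[0x0b]=0x2c, mem[0x0d]=0xc2, mem[0x10]=0x56, mem[0x17]=0x56, mem[0x1c]=0xac

MEM[0x0b,0x0d,0x10,0x17,0x1c] = 2c c2 56 56 ac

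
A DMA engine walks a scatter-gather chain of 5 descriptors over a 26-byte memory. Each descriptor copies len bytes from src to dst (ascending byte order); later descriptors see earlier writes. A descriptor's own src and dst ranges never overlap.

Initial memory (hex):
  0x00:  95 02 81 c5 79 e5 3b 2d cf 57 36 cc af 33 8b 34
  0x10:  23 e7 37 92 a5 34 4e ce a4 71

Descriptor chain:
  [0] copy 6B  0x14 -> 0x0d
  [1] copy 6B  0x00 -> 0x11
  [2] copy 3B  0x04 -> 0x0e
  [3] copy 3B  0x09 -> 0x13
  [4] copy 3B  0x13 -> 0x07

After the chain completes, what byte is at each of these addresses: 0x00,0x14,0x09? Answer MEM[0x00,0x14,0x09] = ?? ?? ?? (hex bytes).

MEM[0x00,0x14,0x09] = 95 36 cc

[0] 0x14->0x0d len=6 : a5 34 4e ce a4 71
[1] 0x00->0x11 len=6 : 95 02 81 c5 79 e5
[2] 0x04->0x0e len=3 : 79 e5 3b
[3] 0x09->0x13 len=3 : 57 36 cc
[4] 0x13->0x07 len=3 : 57 36 cc
query mem[0x00]=0x95, mem[0x14]=0x36, mem[0x09]=0xcc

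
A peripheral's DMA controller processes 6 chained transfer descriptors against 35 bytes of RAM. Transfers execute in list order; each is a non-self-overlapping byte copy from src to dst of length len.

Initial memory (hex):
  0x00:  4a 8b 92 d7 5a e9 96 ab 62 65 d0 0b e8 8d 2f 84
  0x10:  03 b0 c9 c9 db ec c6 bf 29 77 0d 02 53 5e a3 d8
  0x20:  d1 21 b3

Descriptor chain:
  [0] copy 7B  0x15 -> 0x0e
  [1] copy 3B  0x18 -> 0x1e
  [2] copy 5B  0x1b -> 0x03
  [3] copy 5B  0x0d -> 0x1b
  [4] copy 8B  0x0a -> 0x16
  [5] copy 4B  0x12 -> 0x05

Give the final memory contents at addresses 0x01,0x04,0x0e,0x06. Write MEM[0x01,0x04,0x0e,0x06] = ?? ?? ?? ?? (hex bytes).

D0: mem[0x0e..0x14] <- [ec c6 bf 29 77 0d 02]
D1: mem[0x1e..0x20] <- [29 77 0d]
D2: mem[0x03..0x07] <- [02 53 5e 29 77]
D3: mem[0x1b..0x1f] <- [8d ec c6 bf 29]
D4: mem[0x16..0x1d] <- [d0 0b e8 8d ec c6 bf 29]
D5: mem[0x05..0x08] <- [77 0d 02 ec]
query mem[0x01]=0x8b, mem[0x04]=0x53, mem[0x0e]=0xec, mem[0x06]=0x0d

MEM[0x01,0x04,0x0e,0x06] = 8b 53 ec 0d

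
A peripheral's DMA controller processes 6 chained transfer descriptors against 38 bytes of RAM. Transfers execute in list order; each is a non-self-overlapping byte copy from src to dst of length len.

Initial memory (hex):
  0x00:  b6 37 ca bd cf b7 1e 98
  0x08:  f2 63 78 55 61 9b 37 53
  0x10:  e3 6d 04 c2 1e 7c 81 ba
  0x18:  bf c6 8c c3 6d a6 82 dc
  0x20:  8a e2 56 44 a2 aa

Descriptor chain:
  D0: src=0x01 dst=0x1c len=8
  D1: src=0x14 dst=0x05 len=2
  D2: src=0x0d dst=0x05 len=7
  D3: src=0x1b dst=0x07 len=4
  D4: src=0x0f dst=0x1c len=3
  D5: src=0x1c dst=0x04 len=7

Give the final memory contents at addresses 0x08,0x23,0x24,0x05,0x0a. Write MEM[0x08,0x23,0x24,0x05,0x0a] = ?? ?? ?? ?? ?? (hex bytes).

MEM[0x08,0x23,0x24,0x05,0x0a] = b7 f2 a2 e3 98

[0] 0x01->0x1c len=8 : 37 ca bd cf b7 1e 98 f2
[1] 0x14->0x05 len=2 : 1e 7c
[2] 0x0d->0x05 len=7 : 9b 37 53 e3 6d 04 c2
[3] 0x1b->0x07 len=4 : c3 37 ca bd
[4] 0x0f->0x1c len=3 : 53 e3 6d
[5] 0x1c->0x04 len=7 : 53 e3 6d cf b7 1e 98
query mem[0x08]=0xb7, mem[0x23]=0xf2, mem[0x24]=0xa2, mem[0x05]=0xe3, mem[0x0a]=0x98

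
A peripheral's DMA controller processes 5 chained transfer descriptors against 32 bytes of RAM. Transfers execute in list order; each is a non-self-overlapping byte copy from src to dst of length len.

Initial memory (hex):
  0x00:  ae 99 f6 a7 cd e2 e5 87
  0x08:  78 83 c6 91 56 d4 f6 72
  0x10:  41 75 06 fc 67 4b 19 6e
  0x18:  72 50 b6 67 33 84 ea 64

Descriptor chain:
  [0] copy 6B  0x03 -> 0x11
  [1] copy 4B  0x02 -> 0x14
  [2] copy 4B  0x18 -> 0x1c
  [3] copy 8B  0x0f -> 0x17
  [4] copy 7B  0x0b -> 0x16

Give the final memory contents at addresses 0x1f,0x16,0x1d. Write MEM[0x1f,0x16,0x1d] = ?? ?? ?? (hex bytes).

MEM[0x1f,0x16,0x1d] = 67 91 a7

[0] 0x03->0x11 len=6 : a7 cd e2 e5 87 78
[1] 0x02->0x14 len=4 : f6 a7 cd e2
[2] 0x18->0x1c len=4 : 72 50 b6 67
[3] 0x0f->0x17 len=8 : 72 41 a7 cd e2 f6 a7 cd
[4] 0x0b->0x16 len=7 : 91 56 d4 f6 72 41 a7
query mem[0x1f]=0x67, mem[0x16]=0x91, mem[0x1d]=0xa7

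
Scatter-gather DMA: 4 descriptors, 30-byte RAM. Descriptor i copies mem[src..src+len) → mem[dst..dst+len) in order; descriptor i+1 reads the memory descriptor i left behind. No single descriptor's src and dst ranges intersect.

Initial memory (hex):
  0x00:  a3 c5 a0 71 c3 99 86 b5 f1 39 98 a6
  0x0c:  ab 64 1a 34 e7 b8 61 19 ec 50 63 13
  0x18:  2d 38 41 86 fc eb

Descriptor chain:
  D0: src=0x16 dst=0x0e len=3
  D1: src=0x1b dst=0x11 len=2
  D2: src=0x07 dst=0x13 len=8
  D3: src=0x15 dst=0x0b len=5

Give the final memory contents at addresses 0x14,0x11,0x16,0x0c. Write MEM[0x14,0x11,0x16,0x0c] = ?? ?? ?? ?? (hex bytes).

MEM[0x14,0x11,0x16,0x0c] = f1 86 98 98

  after D0: wrote 3B at 0x0e = 63132d
  after D1: wrote 2B at 0x11 = 86fc
  after D2: wrote 8B at 0x13 = b5f13998a6ab6463
  after D3: wrote 5B at 0x0b = 3998a6ab64
query mem[0x14]=0xf1, mem[0x11]=0x86, mem[0x16]=0x98, mem[0x0c]=0x98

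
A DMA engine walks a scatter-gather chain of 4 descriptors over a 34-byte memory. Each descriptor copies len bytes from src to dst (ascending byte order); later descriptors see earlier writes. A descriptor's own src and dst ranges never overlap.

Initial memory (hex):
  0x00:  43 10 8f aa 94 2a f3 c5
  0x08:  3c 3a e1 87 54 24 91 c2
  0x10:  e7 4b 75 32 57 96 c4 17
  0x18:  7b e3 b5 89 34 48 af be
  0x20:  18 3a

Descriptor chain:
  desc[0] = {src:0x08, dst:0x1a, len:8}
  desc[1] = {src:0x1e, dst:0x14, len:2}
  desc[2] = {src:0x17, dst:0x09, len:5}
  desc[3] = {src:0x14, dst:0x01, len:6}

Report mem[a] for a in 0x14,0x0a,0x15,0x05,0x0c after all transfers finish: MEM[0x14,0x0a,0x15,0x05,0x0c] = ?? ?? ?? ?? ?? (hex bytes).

#0 dst[0x1a+8] := {0x3c,0x3a,0xe1,0x87,0x54,0x24,0x91,0xc2}
#1 dst[0x14+2] := {0x54,0x24}
#2 dst[0x09+5] := {0x17,0x7b,0xe3,0x3c,0x3a}
#3 dst[0x01+6] := {0x54,0x24,0xc4,0x17,0x7b,0xe3}
query mem[0x14]=0x54, mem[0x0a]=0x7b, mem[0x15]=0x24, mem[0x05]=0x7b, mem[0x0c]=0x3c

MEM[0x14,0x0a,0x15,0x05,0x0c] = 54 7b 24 7b 3c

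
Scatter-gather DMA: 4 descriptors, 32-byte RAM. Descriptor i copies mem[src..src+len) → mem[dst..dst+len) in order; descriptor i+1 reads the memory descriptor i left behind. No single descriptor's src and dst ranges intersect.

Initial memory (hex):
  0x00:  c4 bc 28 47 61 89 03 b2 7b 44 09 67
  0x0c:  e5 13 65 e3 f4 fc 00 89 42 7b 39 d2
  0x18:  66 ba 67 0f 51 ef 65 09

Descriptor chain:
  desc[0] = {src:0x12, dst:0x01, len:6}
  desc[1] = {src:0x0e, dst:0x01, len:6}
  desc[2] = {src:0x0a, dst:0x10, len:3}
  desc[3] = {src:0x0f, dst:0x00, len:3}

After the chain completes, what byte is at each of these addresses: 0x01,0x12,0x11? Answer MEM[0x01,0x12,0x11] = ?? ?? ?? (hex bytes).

  after D0: wrote 6B at 0x01 = 0089427b39d2
  after D1: wrote 6B at 0x01 = 65e3f4fc0089
  after D2: wrote 3B at 0x10 = 0967e5
  after D3: wrote 3B at 0x00 = e30967
query mem[0x01]=0x09, mem[0x12]=0xe5, mem[0x11]=0x67

MEM[0x01,0x12,0x11] = 09 e5 67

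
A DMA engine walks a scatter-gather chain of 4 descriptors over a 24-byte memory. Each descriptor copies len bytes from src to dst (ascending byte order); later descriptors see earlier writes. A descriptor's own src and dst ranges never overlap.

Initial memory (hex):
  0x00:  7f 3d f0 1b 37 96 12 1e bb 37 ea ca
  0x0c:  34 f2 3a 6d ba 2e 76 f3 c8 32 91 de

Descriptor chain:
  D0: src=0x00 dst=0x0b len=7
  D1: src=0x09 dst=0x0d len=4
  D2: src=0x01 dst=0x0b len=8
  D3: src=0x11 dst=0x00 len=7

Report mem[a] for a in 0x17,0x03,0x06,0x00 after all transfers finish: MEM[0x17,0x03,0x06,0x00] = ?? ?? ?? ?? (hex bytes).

MEM[0x17,0x03,0x06,0x00] = de c8 de 1e

#0 dst[0x0b+7] := {0x7f,0x3d,0xf0,0x1b,0x37,0x96,0x12}
#1 dst[0x0d+4] := {0x37,0xea,0x7f,0x3d}
#2 dst[0x0b+8] := {0x3d,0xf0,0x1b,0x37,0x96,0x12,0x1e,0xbb}
#3 dst[0x00+7] := {0x1e,0xbb,0xf3,0xc8,0x32,0x91,0xde}
query mem[0x17]=0xde, mem[0x03]=0xc8, mem[0x06]=0xde, mem[0x00]=0x1e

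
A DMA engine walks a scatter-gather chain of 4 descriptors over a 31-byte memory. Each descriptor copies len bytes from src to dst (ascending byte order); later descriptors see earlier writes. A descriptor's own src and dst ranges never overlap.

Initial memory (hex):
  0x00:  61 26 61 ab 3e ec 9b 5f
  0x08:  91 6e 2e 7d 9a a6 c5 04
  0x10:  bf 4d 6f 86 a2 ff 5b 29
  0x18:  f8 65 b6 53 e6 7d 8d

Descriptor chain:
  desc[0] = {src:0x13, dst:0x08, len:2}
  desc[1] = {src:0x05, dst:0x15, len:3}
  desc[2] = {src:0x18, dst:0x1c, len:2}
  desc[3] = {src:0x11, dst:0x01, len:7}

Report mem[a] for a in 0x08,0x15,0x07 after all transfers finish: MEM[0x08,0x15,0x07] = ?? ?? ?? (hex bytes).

[0] 0x13->0x08 len=2 : 86 a2
[1] 0x05->0x15 len=3 : ec 9b 5f
[2] 0x18->0x1c len=2 : f8 65
[3] 0x11->0x01 len=7 : 4d 6f 86 a2 ec 9b 5f
query mem[0x08]=0x86, mem[0x15]=0xec, mem[0x07]=0x5f

MEM[0x08,0x15,0x07] = 86 ec 5f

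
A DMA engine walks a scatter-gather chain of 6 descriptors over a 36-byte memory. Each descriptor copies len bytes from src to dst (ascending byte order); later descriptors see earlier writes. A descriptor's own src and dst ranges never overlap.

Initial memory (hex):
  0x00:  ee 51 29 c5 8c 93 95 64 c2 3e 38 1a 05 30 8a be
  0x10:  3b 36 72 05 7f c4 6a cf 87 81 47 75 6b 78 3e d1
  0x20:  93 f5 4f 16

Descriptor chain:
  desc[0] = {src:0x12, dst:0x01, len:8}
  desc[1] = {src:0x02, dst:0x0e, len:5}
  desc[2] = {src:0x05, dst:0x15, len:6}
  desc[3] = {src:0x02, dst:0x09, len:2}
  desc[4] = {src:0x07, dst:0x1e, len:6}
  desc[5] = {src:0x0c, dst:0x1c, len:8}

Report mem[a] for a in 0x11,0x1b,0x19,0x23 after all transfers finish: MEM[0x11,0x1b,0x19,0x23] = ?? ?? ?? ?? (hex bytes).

[0] 0x12->0x01 len=8 : 72 05 7f c4 6a cf 87 81
[1] 0x02->0x0e len=5 : 05 7f c4 6a cf
[2] 0x05->0x15 len=6 : 6a cf 87 81 3e 38
[3] 0x02->0x09 len=2 : 05 7f
[4] 0x07->0x1e len=6 : 87 81 05 7f 1a 05
[5] 0x0c->0x1c len=8 : 05 30 05 7f c4 6a cf 05
query mem[0x11]=0x6a, mem[0x1b]=0x75, mem[0x19]=0x3e, mem[0x23]=0x05

MEM[0x11,0x1b,0x19,0x23] = 6a 75 3e 05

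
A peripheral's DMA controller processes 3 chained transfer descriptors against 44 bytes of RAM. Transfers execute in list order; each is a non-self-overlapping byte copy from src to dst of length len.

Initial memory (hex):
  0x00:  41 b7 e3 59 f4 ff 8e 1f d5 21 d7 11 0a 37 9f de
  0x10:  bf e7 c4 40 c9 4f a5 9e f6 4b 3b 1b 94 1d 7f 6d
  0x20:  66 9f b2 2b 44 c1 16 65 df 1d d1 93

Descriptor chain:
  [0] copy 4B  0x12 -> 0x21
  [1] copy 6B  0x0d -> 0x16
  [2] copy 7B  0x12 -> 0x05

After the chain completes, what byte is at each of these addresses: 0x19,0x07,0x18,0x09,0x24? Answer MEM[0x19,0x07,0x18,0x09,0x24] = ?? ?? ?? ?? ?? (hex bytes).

MEM[0x19,0x07,0x18,0x09,0x24] = bf c9 de 37 4f

[0] 0x12->0x21 len=4 : c4 40 c9 4f
[1] 0x0d->0x16 len=6 : 37 9f de bf e7 c4
[2] 0x12->0x05 len=7 : c4 40 c9 4f 37 9f de
query mem[0x19]=0xbf, mem[0x07]=0xc9, mem[0x18]=0xde, mem[0x09]=0x37, mem[0x24]=0x4f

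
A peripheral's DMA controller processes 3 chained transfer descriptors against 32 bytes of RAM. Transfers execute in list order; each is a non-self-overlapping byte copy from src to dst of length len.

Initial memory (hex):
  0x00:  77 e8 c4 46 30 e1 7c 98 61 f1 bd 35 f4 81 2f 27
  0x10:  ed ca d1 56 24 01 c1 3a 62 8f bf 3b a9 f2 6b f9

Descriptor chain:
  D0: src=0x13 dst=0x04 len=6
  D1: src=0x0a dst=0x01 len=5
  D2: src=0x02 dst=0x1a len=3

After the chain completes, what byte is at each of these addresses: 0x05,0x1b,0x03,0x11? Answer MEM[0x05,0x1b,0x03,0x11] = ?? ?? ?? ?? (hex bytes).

MEM[0x05,0x1b,0x03,0x11] = 2f f4 f4 ca

  after D0: wrote 6B at 0x04 = 562401c13a62
  after D1: wrote 5B at 0x01 = bd35f4812f
  after D2: wrote 3B at 0x1a = 35f481
query mem[0x05]=0x2f, mem[0x1b]=0xf4, mem[0x03]=0xf4, mem[0x11]=0xca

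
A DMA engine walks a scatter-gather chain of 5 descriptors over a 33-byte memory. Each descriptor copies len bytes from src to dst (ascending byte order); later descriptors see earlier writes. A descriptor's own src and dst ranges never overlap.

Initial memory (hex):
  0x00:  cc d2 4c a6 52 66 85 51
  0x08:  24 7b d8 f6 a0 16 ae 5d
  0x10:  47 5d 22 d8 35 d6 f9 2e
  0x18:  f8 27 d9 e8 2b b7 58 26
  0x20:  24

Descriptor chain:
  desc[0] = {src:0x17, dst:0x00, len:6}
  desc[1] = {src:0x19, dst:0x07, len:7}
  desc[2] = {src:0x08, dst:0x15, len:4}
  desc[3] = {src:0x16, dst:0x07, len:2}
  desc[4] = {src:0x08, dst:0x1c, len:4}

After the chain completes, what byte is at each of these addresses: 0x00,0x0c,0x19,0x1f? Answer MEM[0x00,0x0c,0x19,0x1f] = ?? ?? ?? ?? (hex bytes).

D0: mem[0x00..0x05] <- [2e f8 27 d9 e8 2b]
D1: mem[0x07..0x0d] <- [27 d9 e8 2b b7 58 26]
D2: mem[0x15..0x18] <- [d9 e8 2b b7]
D3: mem[0x07..0x08] <- [e8 2b]
D4: mem[0x1c..0x1f] <- [2b e8 2b b7]
query mem[0x00]=0x2e, mem[0x0c]=0x58, mem[0x19]=0x27, mem[0x1f]=0xb7

MEM[0x00,0x0c,0x19,0x1f] = 2e 58 27 b7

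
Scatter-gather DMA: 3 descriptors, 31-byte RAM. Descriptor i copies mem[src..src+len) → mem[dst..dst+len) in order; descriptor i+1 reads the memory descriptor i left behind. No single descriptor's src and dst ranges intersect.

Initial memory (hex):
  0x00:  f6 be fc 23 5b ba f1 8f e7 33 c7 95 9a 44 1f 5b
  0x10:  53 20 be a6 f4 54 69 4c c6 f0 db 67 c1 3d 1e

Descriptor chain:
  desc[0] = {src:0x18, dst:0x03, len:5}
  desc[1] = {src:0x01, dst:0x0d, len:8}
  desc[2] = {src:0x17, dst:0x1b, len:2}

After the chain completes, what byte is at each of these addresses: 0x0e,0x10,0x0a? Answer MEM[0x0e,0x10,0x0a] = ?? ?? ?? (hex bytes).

  after D0: wrote 5B at 0x03 = c6f0db67c1
  after D1: wrote 8B at 0x0d = befcc6f0db67c1e7
  after D2: wrote 2B at 0x1b = 4cc6
query mem[0x0e]=0xfc, mem[0x10]=0xf0, mem[0x0a]=0xc7

MEM[0x0e,0x10,0x0a] = fc f0 c7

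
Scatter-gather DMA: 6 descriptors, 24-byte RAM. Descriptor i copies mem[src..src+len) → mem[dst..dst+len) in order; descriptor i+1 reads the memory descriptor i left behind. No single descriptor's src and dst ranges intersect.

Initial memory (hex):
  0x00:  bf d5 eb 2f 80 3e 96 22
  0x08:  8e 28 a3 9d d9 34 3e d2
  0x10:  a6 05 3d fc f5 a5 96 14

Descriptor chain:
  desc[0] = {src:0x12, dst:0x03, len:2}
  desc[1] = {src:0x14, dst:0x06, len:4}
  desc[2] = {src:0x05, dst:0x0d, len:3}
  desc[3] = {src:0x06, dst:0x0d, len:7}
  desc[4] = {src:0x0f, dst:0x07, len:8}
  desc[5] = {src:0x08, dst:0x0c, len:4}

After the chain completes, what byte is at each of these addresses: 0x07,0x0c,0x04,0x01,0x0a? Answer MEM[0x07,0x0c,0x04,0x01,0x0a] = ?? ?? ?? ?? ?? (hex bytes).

[0] 0x12->0x03 len=2 : 3d fc
[1] 0x14->0x06 len=4 : f5 a5 96 14
[2] 0x05->0x0d len=3 : 3e f5 a5
[3] 0x06->0x0d len=7 : f5 a5 96 14 a3 9d d9
[4] 0x0f->0x07 len=8 : 96 14 a3 9d d9 f5 a5 96
[5] 0x08->0x0c len=4 : 14 a3 9d d9
query mem[0x07]=0x96, mem[0x0c]=0x14, mem[0x04]=0xfc, mem[0x01]=0xd5, mem[0x0a]=0x9d

MEM[0x07,0x0c,0x04,0x01,0x0a] = 96 14 fc d5 9d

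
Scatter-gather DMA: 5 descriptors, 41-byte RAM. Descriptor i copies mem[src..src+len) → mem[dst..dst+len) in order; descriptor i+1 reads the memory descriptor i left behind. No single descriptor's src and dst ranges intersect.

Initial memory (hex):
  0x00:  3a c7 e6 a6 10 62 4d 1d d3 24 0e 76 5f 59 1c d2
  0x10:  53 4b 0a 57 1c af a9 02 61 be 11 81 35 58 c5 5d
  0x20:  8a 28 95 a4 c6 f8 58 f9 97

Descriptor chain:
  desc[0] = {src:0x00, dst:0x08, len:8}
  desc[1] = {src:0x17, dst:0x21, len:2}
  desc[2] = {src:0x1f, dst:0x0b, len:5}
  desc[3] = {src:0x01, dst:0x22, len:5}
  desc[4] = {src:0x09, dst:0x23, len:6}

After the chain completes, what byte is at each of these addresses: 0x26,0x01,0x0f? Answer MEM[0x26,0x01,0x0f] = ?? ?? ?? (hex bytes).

MEM[0x26,0x01,0x0f] = 8a c7 a4

#0 dst[0x08+8] := {0x3a,0xc7,0xe6,0xa6,0x10,0x62,0x4d,0x1d}
#1 dst[0x21+2] := {0x02,0x61}
#2 dst[0x0b+5] := {0x5d,0x8a,0x02,0x61,0xa4}
#3 dst[0x22+5] := {0xc7,0xe6,0xa6,0x10,0x62}
#4 dst[0x23+6] := {0xc7,0xe6,0x5d,0x8a,0x02,0x61}
query mem[0x26]=0x8a, mem[0x01]=0xc7, mem[0x0f]=0xa4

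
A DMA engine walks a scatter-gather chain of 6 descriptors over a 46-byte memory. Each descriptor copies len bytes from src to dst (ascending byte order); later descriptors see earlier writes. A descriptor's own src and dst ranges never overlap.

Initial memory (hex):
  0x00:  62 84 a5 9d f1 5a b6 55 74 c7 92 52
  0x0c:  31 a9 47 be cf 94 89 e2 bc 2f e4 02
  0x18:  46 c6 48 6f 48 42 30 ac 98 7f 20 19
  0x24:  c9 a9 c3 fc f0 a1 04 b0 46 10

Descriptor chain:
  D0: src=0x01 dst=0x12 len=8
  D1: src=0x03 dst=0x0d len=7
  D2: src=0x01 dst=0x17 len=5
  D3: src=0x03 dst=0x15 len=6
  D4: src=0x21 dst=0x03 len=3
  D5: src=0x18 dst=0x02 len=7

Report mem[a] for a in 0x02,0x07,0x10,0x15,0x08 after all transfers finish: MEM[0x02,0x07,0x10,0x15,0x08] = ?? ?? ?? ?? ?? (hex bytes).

MEM[0x02,0x07,0x10,0x15,0x08] = b6 42 b6 9d 30

  after D0: wrote 8B at 0x12 = 84a59df15ab65574
  after D1: wrote 7B at 0x0d = 9df15ab65574c7
  after D2: wrote 5B at 0x17 = 84a59df15a
  after D3: wrote 6B at 0x15 = 9df15ab65574
  after D4: wrote 3B at 0x03 = 7f2019
  after D5: wrote 7B at 0x02 = b655745a484230
query mem[0x02]=0xb6, mem[0x07]=0x42, mem[0x10]=0xb6, mem[0x15]=0x9d, mem[0x08]=0x30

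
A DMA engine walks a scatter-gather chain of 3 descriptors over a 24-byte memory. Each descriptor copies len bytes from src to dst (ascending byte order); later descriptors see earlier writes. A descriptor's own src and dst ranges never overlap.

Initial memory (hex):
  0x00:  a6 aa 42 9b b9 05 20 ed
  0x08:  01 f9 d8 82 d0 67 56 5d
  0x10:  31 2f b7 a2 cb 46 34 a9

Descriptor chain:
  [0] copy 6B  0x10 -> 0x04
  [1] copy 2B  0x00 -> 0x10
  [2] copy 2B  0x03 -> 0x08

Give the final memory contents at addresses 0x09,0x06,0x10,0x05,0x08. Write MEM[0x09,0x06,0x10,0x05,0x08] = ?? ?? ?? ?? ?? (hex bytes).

MEM[0x09,0x06,0x10,0x05,0x08] = 31 b7 a6 2f 9b

  after D0: wrote 6B at 0x04 = 312fb7a2cb46
  after D1: wrote 2B at 0x10 = a6aa
  after D2: wrote 2B at 0x08 = 9b31
query mem[0x09]=0x31, mem[0x06]=0xb7, mem[0x10]=0xa6, mem[0x05]=0x2f, mem[0x08]=0x9b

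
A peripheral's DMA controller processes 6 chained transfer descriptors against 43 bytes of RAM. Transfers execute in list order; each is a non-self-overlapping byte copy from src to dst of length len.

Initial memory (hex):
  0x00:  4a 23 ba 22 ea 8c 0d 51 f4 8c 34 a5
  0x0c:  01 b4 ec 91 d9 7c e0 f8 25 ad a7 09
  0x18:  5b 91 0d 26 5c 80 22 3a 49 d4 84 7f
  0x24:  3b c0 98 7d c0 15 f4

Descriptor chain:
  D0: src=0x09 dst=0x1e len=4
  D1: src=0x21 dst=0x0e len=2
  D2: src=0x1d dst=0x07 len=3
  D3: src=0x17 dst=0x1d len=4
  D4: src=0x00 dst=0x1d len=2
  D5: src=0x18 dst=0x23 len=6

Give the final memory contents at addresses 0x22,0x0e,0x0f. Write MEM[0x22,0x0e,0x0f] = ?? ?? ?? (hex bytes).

  after D0: wrote 4B at 0x1e = 8c34a501
  after D1: wrote 2B at 0x0e = 0184
  after D2: wrote 3B at 0x07 = 808c34
  after D3: wrote 4B at 0x1d = 095b910d
  after D4: wrote 2B at 0x1d = 4a23
  after D5: wrote 6B at 0x23 = 5b910d265c4a
query mem[0x22]=0x84, mem[0x0e]=0x01, mem[0x0f]=0x84

MEM[0x22,0x0e,0x0f] = 84 01 84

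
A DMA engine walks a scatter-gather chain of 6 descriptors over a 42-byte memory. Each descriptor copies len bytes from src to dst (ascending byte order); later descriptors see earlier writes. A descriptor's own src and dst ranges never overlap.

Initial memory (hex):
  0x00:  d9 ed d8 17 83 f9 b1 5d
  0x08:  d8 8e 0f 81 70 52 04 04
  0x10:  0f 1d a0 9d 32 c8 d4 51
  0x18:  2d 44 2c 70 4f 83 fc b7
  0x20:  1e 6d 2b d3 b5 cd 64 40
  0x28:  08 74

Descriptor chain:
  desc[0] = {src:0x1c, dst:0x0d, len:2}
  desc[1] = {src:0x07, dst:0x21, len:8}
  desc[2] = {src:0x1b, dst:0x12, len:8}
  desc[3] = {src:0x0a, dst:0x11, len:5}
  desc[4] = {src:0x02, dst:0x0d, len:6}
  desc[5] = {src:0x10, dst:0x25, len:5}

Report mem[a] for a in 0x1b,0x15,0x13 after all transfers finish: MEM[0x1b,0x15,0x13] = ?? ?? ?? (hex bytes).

MEM[0x1b,0x15,0x13] = 70 83 70

#0 dst[0x0d+2] := {0x4f,0x83}
#1 dst[0x21+8] := {0x5d,0xd8,0x8e,0x0f,0x81,0x70,0x4f,0x83}
#2 dst[0x12+8] := {0x70,0x4f,0x83,0xfc,0xb7,0x1e,0x5d,0xd8}
#3 dst[0x11+5] := {0x0f,0x81,0x70,0x4f,0x83}
#4 dst[0x0d+6] := {0xd8,0x17,0x83,0xf9,0xb1,0x5d}
#5 dst[0x25+5] := {0xf9,0xb1,0x5d,0x70,0x4f}
query mem[0x1b]=0x70, mem[0x15]=0x83, mem[0x13]=0x70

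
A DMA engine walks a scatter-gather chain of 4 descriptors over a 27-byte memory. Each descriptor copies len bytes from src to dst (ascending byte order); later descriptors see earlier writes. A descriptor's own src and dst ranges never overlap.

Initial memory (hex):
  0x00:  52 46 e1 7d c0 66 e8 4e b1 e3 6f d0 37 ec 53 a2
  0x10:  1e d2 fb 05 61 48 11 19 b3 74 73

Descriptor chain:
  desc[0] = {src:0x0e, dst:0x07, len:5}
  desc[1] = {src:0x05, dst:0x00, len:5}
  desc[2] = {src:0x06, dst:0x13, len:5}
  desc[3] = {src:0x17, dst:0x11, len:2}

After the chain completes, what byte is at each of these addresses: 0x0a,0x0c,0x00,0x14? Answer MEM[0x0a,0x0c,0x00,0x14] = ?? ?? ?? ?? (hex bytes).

#0 dst[0x07+5] := {0x53,0xa2,0x1e,0xd2,0xfb}
#1 dst[0x00+5] := {0x66,0xe8,0x53,0xa2,0x1e}
#2 dst[0x13+5] := {0xe8,0x53,0xa2,0x1e,0xd2}
#3 dst[0x11+2] := {0xd2,0xb3}
query mem[0x0a]=0xd2, mem[0x0c]=0x37, mem[0x00]=0x66, mem[0x14]=0x53

MEM[0x0a,0x0c,0x00,0x14] = d2 37 66 53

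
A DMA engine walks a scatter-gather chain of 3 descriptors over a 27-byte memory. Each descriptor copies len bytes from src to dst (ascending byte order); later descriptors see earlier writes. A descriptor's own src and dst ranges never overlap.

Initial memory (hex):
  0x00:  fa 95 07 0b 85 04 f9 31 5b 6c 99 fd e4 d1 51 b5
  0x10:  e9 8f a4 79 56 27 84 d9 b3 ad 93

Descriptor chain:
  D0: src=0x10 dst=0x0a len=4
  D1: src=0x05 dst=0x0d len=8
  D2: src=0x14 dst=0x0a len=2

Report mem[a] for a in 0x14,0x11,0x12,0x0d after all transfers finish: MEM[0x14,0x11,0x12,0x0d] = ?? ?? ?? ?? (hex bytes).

#0 dst[0x0a+4] := {0xe9,0x8f,0xa4,0x79}
#1 dst[0x0d+8] := {0x04,0xf9,0x31,0x5b,0x6c,0xe9,0x8f,0xa4}
#2 dst[0x0a+2] := {0xa4,0x27}
query mem[0x14]=0xa4, mem[0x11]=0x6c, mem[0x12]=0xe9, mem[0x0d]=0x04

MEM[0x14,0x11,0x12,0x0d] = a4 6c e9 04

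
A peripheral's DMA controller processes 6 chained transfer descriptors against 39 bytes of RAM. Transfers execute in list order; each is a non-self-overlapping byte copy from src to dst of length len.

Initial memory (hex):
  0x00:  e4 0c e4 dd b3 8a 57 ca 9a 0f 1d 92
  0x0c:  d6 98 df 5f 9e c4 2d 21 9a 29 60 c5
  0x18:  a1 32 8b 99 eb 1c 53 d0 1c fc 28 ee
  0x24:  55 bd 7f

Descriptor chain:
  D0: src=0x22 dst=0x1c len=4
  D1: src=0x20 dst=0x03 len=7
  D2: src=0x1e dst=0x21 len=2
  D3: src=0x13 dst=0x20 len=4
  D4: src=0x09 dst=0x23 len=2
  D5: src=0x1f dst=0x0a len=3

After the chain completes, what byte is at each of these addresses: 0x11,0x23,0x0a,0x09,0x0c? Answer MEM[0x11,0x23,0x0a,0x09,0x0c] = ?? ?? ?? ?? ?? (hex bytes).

MEM[0x11,0x23,0x0a,0x09,0x0c] = c4 7f bd 7f 9a

[0] 0x22->0x1c len=4 : 28 ee 55 bd
[1] 0x20->0x03 len=7 : 1c fc 28 ee 55 bd 7f
[2] 0x1e->0x21 len=2 : 55 bd
[3] 0x13->0x20 len=4 : 21 9a 29 60
[4] 0x09->0x23 len=2 : 7f 1d
[5] 0x1f->0x0a len=3 : bd 21 9a
query mem[0x11]=0xc4, mem[0x23]=0x7f, mem[0x0a]=0xbd, mem[0x09]=0x7f, mem[0x0c]=0x9a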